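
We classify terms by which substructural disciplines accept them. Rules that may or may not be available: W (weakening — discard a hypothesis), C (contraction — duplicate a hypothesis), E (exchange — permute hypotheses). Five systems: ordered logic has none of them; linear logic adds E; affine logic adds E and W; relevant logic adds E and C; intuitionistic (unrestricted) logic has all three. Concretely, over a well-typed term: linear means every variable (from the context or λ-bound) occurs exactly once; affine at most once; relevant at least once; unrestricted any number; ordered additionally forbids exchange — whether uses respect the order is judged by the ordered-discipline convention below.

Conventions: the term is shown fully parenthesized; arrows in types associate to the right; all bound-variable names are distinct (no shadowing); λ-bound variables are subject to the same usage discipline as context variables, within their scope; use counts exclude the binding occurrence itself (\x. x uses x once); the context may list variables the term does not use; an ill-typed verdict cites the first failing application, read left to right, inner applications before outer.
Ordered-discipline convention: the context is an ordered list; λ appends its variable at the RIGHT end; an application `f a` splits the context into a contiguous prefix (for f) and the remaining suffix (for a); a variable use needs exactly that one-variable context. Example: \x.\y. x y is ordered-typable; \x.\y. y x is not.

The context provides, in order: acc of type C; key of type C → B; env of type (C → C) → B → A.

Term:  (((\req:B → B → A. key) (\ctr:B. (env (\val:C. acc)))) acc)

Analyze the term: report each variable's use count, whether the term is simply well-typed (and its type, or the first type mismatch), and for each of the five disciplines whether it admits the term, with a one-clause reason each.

usage: acc ×2, key ×1, env ×1, req (λ-bound) ×0, ctr (λ-bound) ×0, val (λ-bound) ×0
uses in reading order: key, env, acc, acc
typing: well-typed at B
ordered: ✗, uses contraction: acc ×2; unused: req, ctr, val — weakening required
linear: ✗, uses contraction: acc ×2; unused: req, ctr, val — weakening required
affine: ✗, uses contraction: acc ×2
relevant: ✗, unused: req, ctr, val — weakening required
unrestricted: ✓, well-typed at B; no restrictions here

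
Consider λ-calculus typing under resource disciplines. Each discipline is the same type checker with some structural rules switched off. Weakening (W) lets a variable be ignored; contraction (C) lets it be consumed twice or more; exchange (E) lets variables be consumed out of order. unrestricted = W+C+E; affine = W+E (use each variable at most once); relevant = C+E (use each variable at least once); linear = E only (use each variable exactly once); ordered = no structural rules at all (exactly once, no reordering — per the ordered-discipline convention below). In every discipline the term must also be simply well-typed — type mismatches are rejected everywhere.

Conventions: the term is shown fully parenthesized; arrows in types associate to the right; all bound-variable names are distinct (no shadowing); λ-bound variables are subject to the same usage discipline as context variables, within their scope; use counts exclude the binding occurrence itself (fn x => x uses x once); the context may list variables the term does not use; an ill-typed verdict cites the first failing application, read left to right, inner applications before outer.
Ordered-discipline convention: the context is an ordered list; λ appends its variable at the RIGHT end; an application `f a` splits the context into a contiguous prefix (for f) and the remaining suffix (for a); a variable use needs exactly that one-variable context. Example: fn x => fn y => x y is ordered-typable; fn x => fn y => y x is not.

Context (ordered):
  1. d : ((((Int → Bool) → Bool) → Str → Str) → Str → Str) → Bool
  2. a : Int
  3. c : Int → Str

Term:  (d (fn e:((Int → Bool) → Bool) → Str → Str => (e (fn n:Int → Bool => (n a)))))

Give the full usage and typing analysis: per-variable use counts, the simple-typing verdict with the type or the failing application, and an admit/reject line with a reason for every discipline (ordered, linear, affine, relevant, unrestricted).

usage: d: 1; a: 1; c: 0; e (bound): 1; n (bound): 1
uses in reading order: d, e, n, a
typing: the term checks, with type Bool
ordered: ✗ — needs weakening: c unused
linear: ✗ — needs weakening: c unused
affine: ✓ — at most one use each (d, a, c, e, n)
relevant: ✗ — needs weakening: c unused
unrestricted: ✓ — simply typable at Bool; W, C, E all held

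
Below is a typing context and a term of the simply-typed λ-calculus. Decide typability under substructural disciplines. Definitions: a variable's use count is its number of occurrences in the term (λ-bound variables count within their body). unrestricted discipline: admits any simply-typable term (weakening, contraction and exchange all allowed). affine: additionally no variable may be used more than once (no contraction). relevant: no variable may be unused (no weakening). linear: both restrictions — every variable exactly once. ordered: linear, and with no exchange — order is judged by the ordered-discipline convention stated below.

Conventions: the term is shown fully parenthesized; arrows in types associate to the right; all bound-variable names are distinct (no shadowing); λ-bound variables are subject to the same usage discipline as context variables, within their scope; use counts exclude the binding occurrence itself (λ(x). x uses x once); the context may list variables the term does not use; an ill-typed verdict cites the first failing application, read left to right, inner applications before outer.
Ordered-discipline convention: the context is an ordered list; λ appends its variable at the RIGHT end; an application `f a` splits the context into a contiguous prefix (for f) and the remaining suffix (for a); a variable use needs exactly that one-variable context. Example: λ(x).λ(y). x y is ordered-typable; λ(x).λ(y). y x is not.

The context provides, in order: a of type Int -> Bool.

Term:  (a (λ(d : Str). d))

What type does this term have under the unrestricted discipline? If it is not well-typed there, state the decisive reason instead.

not well-typed under unrestricted — a type mismatch blocks all five
use counts: a ×1; d (λ-bound) ×1
order of uses: a, d
typing: ill-typed: an application expects Int but receives Str -> Str
per-discipline verdicts: ordered ✗ · linear ✗ · affine ✗ · relevant ✗ · unrestricted ✗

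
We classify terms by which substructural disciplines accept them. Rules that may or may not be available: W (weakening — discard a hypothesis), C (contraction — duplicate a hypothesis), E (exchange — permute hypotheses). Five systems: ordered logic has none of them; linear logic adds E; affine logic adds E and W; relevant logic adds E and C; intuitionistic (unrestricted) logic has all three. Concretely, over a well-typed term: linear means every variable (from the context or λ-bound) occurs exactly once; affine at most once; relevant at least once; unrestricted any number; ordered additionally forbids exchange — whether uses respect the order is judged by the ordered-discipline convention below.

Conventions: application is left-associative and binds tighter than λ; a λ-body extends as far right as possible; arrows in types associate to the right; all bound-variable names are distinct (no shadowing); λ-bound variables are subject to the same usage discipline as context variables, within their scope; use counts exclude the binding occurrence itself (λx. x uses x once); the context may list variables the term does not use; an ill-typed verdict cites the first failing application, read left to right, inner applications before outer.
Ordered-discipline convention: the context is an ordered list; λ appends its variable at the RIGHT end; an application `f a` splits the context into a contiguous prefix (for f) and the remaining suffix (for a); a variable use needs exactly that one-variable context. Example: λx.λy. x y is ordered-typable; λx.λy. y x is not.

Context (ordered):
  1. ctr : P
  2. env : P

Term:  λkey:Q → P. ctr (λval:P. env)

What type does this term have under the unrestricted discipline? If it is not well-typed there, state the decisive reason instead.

not well-typed under unrestricted — a type mismatch blocks all five
usage: ctr ×1, env ×1, key (bound) ×0, val (bound) ×0
uses in reading order: ctr, env
typing: ill-typed: non-function type P applied to an argument
per-discipline verdicts: ordered ✗ | linear ✗ | affine ✗ | relevant ✗ | unrestricted ✗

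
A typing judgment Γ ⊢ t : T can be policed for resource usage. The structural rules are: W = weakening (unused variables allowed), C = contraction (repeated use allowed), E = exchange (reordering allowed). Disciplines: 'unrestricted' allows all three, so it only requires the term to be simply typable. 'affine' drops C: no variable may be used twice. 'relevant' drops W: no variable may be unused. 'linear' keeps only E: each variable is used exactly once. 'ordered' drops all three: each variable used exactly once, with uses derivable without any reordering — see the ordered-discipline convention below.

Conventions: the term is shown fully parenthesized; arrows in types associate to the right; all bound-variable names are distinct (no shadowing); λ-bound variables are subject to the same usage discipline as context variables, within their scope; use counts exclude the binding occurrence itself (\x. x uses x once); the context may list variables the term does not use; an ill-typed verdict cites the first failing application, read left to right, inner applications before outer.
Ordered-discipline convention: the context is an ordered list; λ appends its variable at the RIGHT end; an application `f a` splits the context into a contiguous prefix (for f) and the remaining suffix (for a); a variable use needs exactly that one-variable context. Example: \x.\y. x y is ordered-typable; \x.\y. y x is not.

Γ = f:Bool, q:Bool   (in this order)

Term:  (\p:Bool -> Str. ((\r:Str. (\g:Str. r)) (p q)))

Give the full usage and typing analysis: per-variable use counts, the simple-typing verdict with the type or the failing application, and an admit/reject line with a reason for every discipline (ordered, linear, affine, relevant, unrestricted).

counts: f: 0×; q: 1×; p [bound]: 1×; r [bound]: 1×; g [bound]: 0×
left-to-right use order: r, p, q
typing: well-typed — term : (Bool -> Str) -> Str -> Str
ordered ✗ (f, g left unused)
linear ✗ (f, g left unused)
affine ✓ (at most one use each (f, q, p, r, g))
relevant ✗ (f, g left unused)
unrestricted ✓ (typability at (Bool -> Str) -> Str -> Str is all that's needed)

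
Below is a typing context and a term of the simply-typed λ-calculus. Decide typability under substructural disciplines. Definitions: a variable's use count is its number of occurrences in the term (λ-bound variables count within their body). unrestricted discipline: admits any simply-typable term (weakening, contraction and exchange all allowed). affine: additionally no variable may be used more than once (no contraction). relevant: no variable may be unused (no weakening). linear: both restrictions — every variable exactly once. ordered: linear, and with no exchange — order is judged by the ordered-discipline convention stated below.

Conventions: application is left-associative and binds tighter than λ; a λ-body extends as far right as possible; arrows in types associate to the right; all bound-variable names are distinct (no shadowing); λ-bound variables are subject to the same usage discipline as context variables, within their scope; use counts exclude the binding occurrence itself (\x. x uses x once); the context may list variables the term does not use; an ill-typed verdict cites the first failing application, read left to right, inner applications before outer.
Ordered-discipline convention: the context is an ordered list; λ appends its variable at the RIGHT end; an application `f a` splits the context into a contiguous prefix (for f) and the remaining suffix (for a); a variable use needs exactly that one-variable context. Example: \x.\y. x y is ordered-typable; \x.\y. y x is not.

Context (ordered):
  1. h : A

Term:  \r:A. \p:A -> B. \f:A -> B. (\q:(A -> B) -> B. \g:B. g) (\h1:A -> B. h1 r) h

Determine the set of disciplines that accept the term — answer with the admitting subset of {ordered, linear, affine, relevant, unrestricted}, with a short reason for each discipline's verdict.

accepted by: none
counts: h=1, r (bound)=1, p (bound)=0, f (bound)=0, q (bound)=0, g (bound)=1, h1 (bound)=1
order of uses: g, h1, r, h
typing: ill-typed: argument of type A where B is required
ordered: ✗, not simply typable
linear: ✗, fails simple typing
affine: ✗, a type mismatch blocks all five
relevant: ✗, the type mismatch rejects it
unrestricted: ✗, not simply typable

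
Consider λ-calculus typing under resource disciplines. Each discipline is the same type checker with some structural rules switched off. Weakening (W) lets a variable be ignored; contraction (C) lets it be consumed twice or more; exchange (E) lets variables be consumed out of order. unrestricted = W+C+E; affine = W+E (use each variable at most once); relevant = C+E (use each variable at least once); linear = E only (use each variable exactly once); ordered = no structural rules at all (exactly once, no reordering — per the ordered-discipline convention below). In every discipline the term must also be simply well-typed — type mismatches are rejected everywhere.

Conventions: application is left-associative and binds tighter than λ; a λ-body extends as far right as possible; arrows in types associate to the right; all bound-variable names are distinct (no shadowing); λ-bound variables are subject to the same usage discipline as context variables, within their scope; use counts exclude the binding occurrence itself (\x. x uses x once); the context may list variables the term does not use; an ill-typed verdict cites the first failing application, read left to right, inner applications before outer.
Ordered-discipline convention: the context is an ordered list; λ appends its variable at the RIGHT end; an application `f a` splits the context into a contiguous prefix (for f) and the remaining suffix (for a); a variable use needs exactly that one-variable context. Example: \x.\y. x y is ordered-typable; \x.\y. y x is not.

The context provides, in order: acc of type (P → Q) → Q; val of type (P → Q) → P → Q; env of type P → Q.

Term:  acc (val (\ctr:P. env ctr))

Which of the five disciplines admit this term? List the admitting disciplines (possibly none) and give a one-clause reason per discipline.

admitted by: ordered, linear, affine, relevant, unrestricted
variable uses: acc ×1; val ×1; env ×1; ctr (bound) ×1
uses in reading order: acc, val, env, ctr
typing: well-typed — term : Q
ordered: ✓, acc, val, env, ctr once each; derivable with no W/C/E
linear: ✓, each of acc, val, env, ctr used exactly once
affine: ✓, at most one use each (acc, val, env, ctr)
relevant: ✓, every one of acc, val, env, ctr appears
unrestricted: ✓, type-checks (Q) and nothing is barred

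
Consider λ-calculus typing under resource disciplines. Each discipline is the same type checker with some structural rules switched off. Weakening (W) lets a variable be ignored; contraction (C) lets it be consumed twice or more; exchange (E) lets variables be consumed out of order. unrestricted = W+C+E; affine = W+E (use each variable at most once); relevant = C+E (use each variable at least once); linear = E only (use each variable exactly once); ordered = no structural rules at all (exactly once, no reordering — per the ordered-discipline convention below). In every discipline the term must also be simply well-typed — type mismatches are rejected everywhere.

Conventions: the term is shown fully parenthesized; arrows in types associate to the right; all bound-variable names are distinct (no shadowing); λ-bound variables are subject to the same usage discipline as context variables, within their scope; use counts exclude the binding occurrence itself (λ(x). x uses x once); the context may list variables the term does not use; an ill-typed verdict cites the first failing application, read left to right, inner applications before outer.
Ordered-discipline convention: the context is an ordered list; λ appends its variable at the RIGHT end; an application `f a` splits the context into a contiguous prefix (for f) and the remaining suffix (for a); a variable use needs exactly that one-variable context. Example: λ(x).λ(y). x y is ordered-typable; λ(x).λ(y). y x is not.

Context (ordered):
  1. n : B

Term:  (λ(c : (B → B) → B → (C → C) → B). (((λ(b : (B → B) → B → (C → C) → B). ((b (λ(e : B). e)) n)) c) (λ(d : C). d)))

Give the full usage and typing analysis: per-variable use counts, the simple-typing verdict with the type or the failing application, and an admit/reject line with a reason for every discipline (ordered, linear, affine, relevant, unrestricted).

counts: n ×1, c (bound) ×1, b (bound) ×1, e (bound) ×1, d (bound) ×1
order of uses: b, e, n, c, d
typing: ✓ — ((B → B) → B → (C → C) → B) → B
ordered: ✗ — no ordered split (uses run b, e, n, c, d)
linear: ✓ — single use per variable (n, c, b, e, d)
affine: ✓ — no duplicate uses among n, c, b, e, d
relevant: ✓ — n, c, b, e, d: all used, weakening unneeded
unrestricted: ✓ — well-typed at ((B → B) → B → (C → C) → B) → B; no restrictions here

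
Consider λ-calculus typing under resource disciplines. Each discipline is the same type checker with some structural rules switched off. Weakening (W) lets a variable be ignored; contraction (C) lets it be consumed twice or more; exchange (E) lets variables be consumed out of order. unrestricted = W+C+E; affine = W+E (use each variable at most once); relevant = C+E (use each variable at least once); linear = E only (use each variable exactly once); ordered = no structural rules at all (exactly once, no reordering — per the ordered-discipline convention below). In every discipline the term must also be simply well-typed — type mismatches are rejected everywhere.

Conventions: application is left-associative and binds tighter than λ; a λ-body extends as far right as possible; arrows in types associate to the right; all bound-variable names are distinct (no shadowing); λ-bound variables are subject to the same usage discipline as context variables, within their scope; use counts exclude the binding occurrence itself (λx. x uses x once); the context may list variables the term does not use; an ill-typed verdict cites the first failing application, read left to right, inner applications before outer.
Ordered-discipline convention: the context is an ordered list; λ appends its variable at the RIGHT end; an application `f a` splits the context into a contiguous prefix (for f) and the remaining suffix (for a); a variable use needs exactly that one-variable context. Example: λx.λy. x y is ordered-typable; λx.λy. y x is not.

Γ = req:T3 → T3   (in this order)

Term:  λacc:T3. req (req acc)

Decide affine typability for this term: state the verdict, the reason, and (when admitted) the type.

no — repeated use of req ×2
use counts: req: 2; acc (λ-bound): 1
order of uses: req, req, acc
typing: ✓ — T3 → T3
all disciplines: ordered ✗ | linear ✗ | affine ✗ | relevant ✓ | unrestricted ✓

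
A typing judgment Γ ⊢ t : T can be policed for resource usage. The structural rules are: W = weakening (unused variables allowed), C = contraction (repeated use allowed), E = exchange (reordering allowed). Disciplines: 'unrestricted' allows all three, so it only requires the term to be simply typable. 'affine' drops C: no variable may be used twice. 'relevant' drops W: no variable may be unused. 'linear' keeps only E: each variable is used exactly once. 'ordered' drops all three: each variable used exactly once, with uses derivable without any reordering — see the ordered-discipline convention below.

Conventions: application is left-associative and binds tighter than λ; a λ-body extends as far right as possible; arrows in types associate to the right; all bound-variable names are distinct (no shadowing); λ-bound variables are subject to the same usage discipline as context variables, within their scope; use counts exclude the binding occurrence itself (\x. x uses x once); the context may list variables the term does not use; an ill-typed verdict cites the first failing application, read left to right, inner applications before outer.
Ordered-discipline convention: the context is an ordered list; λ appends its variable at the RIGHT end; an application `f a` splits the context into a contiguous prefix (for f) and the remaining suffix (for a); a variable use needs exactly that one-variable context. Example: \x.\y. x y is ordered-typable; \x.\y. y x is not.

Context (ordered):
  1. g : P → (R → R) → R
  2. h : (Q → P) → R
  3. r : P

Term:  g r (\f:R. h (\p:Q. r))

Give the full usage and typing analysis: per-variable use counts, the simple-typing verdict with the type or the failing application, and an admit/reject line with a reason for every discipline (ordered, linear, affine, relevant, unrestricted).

variable uses: g ×1, h ×1, r ×2, f [bound] ×0, p [bound] ×0
order of uses: g, r, h, r
typing: well-typed at R
ordered: ✗ — r ×2 used more than once (contraction); unused: f, p — weakening required
linear: ✗ — r ×2 used more than once (contraction); unused: f, p — weakening required
affine: ✗ — r ×2 used more than once (contraction)
relevant: ✗ — unused: f, p — weakening required
unrestricted: ✓ — typability at R is all that's needed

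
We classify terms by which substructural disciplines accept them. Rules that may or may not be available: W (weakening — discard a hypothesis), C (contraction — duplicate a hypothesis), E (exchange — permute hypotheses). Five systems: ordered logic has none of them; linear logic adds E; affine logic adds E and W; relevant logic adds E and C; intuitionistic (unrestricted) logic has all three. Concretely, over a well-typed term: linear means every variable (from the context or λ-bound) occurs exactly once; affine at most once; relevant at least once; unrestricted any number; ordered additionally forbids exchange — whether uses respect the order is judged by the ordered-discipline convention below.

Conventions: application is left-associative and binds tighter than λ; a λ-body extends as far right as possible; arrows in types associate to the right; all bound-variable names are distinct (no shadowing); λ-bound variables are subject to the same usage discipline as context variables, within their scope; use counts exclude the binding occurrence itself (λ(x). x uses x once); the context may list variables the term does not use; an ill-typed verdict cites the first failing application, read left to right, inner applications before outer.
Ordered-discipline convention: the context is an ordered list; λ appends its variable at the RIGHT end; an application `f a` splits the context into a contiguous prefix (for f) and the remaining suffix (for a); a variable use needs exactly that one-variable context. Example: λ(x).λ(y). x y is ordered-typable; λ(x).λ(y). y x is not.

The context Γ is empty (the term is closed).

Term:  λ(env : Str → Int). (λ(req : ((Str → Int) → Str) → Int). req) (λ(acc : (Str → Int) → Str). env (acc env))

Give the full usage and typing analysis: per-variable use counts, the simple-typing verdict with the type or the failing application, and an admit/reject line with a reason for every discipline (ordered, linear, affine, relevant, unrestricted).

variable uses: env (bound): 2, req (bound): 1, acc (bound): 1
order of uses: req, env, acc, env
typing: well-typed at (Str → Int) → ((Str → Int) → Str) → Int
ordered ✗ (repeated use of env ×2)
linear ✗ (repeated use of env ×2)
affine ✗ (repeated use of env ×2)
relevant ✓ (at least one use each (env, req, acc))
unrestricted ✓ (typability at (Str → Int) → ((Str → Int) → Str) → Int is all that's needed)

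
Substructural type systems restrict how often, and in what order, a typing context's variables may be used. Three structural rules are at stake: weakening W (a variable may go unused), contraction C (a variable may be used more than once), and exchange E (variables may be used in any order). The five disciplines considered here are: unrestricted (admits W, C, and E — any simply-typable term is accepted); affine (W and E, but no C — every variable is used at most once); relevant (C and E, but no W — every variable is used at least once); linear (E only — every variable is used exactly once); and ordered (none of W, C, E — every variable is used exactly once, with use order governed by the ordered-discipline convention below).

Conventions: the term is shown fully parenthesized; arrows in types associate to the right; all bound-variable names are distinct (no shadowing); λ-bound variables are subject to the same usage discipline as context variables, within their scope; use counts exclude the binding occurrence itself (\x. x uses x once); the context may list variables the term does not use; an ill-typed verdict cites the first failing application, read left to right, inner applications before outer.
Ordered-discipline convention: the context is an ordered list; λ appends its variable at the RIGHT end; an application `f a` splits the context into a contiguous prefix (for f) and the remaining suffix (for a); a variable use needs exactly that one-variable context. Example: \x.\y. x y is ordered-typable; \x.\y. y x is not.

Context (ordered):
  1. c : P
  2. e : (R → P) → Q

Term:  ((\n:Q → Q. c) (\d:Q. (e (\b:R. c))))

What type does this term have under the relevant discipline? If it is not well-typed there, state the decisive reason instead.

not well-typed under relevant — n, d, b never used (weakening)
counts: c=2, e=1, n (λ-bound)=0, d (λ-bound)=0, b (λ-bound)=0
use order (left to right): c, e, c
typing: ✓ — P
summary: ordered ✗, linear ✗, affine ✗, relevant ✗, unrestricted ✓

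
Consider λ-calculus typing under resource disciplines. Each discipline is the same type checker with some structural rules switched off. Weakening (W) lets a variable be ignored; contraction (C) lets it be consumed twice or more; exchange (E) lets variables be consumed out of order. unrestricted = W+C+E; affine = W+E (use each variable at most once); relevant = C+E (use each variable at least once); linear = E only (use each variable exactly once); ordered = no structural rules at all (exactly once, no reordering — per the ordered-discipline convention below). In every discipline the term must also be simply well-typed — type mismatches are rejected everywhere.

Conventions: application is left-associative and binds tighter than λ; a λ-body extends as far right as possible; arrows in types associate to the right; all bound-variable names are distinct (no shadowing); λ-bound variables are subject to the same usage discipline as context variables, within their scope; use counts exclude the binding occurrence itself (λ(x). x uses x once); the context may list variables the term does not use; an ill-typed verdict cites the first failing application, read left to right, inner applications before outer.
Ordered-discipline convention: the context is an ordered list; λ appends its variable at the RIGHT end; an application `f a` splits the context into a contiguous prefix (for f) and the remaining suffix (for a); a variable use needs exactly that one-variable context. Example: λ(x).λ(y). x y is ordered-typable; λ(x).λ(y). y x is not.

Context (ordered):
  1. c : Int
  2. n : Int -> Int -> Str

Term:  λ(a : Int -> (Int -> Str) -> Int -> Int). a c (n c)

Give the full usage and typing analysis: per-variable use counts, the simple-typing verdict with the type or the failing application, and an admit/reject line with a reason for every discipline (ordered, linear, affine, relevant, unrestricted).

use counts: c ×2; n ×1; a (λ-bound) ×1
left-to-right use order: a, c, n, c
typing: the term checks, with type (Int -> (Int -> Str) -> Int -> Int) -> Int -> Int
ordered: ✗ — needs contraction — c ×2
linear: ✗ — needs contraction — c ×2
affine: ✗ — needs contraction — c ×2
relevant: ✓ — none of c, n, a goes unused
unrestricted: ✓ — typability at (Int -> (Int -> Str) -> Int -> Int) -> Int -> Int is all that's needed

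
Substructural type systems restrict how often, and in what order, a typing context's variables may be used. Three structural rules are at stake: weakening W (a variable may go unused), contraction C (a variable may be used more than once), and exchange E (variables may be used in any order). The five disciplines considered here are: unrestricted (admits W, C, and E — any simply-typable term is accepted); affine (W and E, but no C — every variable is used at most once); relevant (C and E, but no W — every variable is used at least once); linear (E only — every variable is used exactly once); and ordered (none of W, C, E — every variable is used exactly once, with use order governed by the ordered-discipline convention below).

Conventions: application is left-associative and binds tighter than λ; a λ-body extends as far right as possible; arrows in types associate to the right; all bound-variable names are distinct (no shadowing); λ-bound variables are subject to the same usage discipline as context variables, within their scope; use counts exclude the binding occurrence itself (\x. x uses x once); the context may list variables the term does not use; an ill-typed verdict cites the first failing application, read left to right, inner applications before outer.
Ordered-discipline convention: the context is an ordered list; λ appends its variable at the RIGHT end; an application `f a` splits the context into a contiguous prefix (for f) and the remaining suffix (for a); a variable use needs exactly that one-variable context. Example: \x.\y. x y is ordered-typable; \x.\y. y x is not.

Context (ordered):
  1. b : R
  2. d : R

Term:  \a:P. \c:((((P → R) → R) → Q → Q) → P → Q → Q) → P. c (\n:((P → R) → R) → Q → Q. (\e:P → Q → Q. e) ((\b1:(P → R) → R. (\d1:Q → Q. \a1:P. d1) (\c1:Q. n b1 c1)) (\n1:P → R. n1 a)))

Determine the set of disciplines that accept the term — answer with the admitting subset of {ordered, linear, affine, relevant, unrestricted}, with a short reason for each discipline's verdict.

admitted by: affine, unrestricted
use counts: b: 0; d: 0; a [bound]: 1; c [bound]: 1; n [bound]: 1; e [bound]: 1; b1 [bound]: 1; d1 [bound]: 1; a1 [bound]: 0; c1 [bound]: 1; n1 [bound]: 1
uses in reading order: c, e, d1, n, b1, c1, n1, a
typing: well-typed at P → (((((P → R) → R) → Q → Q) → P → Q → Q) → P) → P
ordered ✗ (needs weakening: b, d, a1 unused)
linear ✗ (needs weakening: b, d, a1 unused)
affine ✓ (b, d, a, c, n, e, b1, d1, a1, c1, n1: no repeats, contraction unneeded)
relevant ✗ (needs weakening: b, d, a1 unused)
unrestricted ✓ (well-typed at P → (((((P → R) → R) → Q → Q) → P → Q → Q) → P) → P; no restrictions here)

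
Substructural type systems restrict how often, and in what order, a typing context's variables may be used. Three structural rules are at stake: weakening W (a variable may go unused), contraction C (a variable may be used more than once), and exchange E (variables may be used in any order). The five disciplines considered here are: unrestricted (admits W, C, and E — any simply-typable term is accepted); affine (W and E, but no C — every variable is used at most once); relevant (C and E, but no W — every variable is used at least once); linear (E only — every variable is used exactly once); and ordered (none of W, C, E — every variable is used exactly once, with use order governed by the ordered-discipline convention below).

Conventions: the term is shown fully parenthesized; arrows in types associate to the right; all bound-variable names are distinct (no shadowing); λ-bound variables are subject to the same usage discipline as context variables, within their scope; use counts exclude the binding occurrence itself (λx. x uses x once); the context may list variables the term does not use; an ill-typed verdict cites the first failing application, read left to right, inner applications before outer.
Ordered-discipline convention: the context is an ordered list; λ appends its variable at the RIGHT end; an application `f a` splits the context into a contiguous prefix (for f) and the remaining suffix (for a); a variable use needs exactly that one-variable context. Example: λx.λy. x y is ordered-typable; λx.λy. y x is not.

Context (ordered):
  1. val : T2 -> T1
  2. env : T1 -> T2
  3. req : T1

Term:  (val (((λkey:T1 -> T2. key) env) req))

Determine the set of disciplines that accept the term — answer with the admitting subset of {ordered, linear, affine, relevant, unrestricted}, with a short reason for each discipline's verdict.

admitting disciplines: ordered, linear, affine, relevant, unrestricted
counts: val=1, env=1, req=1, key (bound)=1
uses in reading order: val, key, env, req
typing: the term checks, with type T1
ordered: ✓, val, env, req, key once each; derivable with no W/C/E
linear: ✓, val, env, req, key: one use apiece
affine: ✓, val, env, req, key: no repeats, contraction unneeded
relevant: ✓, val, env, req, key: all used, weakening unneeded
unrestricted: ✓, simply typable at T1; W, C, E all held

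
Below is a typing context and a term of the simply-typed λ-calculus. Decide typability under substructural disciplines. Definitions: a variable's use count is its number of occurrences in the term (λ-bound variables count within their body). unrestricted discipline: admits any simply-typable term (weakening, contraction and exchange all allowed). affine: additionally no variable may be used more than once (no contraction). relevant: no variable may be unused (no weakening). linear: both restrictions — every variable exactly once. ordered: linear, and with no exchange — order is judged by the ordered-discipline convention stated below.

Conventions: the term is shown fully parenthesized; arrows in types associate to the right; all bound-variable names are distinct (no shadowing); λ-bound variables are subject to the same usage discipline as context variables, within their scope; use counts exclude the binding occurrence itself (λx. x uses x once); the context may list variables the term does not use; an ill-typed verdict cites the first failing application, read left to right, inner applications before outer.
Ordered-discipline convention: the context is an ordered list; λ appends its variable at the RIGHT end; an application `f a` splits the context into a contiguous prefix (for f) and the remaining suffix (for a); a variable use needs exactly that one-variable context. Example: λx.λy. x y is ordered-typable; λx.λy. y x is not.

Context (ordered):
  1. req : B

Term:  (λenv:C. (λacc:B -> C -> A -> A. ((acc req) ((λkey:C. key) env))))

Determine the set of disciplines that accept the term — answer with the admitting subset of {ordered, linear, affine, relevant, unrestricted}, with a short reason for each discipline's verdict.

admitting disciplines: linear, affine, relevant, unrestricted
variable uses: req ×1; env (λ-bound) ×1; acc (λ-bound) ×1; key (λ-bound) ×1
order of uses: acc, req, key, env
typing: well-typed — term : C -> (B -> C -> A -> A) -> A -> A
ordered ✗ (no contiguous prefix/suffix split fits acc, req, key, env)
linear ✓ (exactly-once usage across req, env, acc, key)
affine ✓ (at most one use each (req, env, acc, key))
relevant ✓ (every one of req, env, acc, key appears)
unrestricted ✓ (type-checks (C -> (B -> C -> A -> A) -> A -> A) and nothing is barred)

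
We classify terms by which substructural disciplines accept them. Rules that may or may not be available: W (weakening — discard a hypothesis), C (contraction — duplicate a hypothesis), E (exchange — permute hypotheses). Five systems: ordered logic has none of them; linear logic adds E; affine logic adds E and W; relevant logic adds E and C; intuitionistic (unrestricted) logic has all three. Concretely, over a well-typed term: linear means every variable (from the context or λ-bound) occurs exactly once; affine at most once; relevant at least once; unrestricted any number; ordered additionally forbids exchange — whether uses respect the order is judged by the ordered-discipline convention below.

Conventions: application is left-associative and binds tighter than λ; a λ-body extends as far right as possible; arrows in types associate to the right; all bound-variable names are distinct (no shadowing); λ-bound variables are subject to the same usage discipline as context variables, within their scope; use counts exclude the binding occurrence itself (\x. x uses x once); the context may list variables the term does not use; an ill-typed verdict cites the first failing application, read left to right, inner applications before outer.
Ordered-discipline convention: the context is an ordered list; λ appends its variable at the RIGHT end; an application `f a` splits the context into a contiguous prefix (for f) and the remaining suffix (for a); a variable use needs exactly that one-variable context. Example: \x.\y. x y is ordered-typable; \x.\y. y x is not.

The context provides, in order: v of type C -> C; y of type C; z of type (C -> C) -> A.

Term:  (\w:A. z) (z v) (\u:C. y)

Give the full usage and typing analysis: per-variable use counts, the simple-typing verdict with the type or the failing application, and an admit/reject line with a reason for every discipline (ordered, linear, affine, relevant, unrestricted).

usage: v ×1; y ×1; z ×2; w (bound) ×0; u (bound) ×0
order of uses: z, z, v, y
typing: the term checks, with type A
ordered: ✗, needs contraction — z ×2; unused: w, u — weakening required
linear: ✗, needs contraction — z ×2; unused: w, u — weakening required
affine: ✗, needs contraction — z ×2
relevant: ✗, unused: w, u — weakening required
unrestricted: ✓, simply typable at A; W, C, E all held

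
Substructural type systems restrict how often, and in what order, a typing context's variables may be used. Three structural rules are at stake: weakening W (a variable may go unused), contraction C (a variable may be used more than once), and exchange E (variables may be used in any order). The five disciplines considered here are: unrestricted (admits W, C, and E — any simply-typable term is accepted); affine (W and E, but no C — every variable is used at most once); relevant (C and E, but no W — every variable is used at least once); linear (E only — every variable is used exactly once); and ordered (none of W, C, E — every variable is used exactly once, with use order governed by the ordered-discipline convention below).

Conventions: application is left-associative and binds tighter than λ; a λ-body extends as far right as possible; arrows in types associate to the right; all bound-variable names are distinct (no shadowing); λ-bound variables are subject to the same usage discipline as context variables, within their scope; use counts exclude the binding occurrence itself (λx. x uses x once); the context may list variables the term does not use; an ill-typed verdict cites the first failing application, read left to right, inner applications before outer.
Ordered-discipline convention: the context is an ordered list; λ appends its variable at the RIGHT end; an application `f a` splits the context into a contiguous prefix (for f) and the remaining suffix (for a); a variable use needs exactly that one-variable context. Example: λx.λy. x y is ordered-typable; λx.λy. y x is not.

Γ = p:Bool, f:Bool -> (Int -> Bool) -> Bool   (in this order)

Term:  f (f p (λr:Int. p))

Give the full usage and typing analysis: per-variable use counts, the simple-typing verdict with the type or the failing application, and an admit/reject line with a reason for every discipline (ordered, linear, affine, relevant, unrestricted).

counts: p: 2×, f: 2×, r (λ-bound): 0×
left-to-right use order: f, f, p, p
typing: the term checks, with type (Int -> Bool) -> Bool
ordered: ✗, uses contraction: p ×2, f ×2; unused: r — weakening required
linear: ✗, uses contraction: p ×2, f ×2; unused: r — weakening required
affine: ✗, uses contraction: p ×2, f ×2
relevant: ✗, unused: r — weakening required
unrestricted: ✓, typability at (Int -> Bool) -> Bool is all that's needed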